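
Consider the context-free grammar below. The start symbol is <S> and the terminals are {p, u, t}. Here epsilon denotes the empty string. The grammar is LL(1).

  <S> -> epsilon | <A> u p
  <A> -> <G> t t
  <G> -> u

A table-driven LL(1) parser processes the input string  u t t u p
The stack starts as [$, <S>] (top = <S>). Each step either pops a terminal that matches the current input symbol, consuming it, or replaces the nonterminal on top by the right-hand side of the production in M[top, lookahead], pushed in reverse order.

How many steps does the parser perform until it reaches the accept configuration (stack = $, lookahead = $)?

8

step 1: stack=$ <S>  input=u t t u p $  — expand <S> -> <A> u p
step 2: stack=$ p u <A>  input=u t t u p $  — expand <A> -> <G> t t
step 3: stack=$ p u t t <G>  input=u t t u p $  — expand <G> -> u
step 4: stack=$ p u t t u  input=u t t u p $  — match u
step 5: stack=$ p u t t  input=t t u p $  — match t
step 6: stack=$ p u t  input=t u p $  — match t
step 7: stack=$ p u  input=u p $  — match u
step 8: stack=$ p  input=p $  — match p
Accept reached after 8 steps.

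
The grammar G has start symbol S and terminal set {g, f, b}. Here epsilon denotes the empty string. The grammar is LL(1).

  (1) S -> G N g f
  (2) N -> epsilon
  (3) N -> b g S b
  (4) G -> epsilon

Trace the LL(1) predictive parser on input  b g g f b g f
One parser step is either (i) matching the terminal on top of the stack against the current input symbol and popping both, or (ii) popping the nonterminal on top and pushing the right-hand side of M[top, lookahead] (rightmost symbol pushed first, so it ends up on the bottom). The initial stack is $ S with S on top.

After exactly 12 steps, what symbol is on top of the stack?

f

      Stack            Input            Action
   1  $ S              b g g f b g f $  expand S -> G N g f
   2  $ f g N G        b g g f b g f $  expand G -> epsilon
   3  $ f g N          b g g f b g f $  expand N -> b g S b
   4  $ f g b S g b    b g g f b g f $  match b
   5  $ f g b S g      g g f b g f $    match g
   6  $ f g b S        g f b g f $      expand S -> G N g f
   7  $ f g b f g N G  g f b g f $      expand G -> epsilon
   8  $ f g b f g N    g f b g f $      expand N -> epsilon
   9  $ f g b f g      g f b g f $      match g
  10  $ f g b f        f b g f $        match f
  11  $ f g b          b g f $          match b
  12  $ f g            g f $            match g
Stack after step 12: $ f (top = f).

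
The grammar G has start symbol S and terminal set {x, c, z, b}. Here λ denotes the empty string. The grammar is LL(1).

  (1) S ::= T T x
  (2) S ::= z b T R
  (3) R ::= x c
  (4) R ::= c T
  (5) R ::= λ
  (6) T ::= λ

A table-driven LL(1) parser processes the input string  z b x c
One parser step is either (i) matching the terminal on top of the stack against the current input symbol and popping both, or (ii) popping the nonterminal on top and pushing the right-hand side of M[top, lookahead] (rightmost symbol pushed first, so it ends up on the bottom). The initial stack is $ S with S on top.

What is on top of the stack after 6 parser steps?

c

step 1: stack=$ S  input=z b x c $  — expand S ::= z b T R
step 2: stack=$ R T b z  input=z b x c $  — match z
step 3: stack=$ R T b  input=b x c $  — match b
step 4: stack=$ R T  input=x c $  — expand T ::= λ
step 5: stack=$ R  input=x c $  — expand R ::= x c
step 6: stack=$ c x  input=x c $  — match x
Stack after step 6: $ c (top = c).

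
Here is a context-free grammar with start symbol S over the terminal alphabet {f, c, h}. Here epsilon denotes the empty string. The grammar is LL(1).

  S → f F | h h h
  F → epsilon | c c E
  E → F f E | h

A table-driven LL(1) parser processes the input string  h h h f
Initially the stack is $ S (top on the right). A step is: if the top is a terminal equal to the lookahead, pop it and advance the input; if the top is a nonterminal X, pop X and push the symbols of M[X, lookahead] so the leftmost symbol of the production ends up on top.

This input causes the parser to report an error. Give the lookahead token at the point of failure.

f

     Stack    Input      Action
  1  $ S      h h h f $  expand S → h h h
  2  $ h h h  h h h f $  match h
  3  $ h h    h h f $    match h
  4  $ h      h f $      match h
  5  $        f $        error: stack empty but input remains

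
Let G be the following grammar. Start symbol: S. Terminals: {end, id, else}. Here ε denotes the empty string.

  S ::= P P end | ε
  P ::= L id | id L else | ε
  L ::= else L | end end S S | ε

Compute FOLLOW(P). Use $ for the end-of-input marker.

FIRST(L) = {ε, else, end}
FIRST(P) = {ε, else, end, id}  (via L id)
FIRST(S) = {ε, else, end, id}  (via P P end)
FOLLOW(S) includes $ since S is the start symbol.
FOLLOW(P): in S::=P P end (occurrence 1), P is followed by P end with FIRST {else, end, id}; in S::=P P end (occurrence 2), P is followed by end with FIRST {end}. Thus FOLLOW(P) = {else, end, id}.
FOLLOW(L): in P::=L id, L is followed by id with FIRST {id}; in P::=id L else, L is followed by else with FIRST {else}; in L::=else L, the suffix after L is empty (adds nothing new). Thus FOLLOW(L) = {else, id}.
FOLLOW(S): in L::=end end S S (occurrence 1), S is followed by S with FIRST {ε, else, end, id}; in L::=end end S S (occurrence 1), the suffix after S is nullable, so FOLLOW(S) ⊇ FOLLOW(L) = {else, id}; in L::=end end S S (occurrence 2), the suffix after S is empty, so FOLLOW(S) ⊇ FOLLOW(L) = {else, id}. Thus FOLLOW(S) = {$, else, end, id}.

{else, end, id}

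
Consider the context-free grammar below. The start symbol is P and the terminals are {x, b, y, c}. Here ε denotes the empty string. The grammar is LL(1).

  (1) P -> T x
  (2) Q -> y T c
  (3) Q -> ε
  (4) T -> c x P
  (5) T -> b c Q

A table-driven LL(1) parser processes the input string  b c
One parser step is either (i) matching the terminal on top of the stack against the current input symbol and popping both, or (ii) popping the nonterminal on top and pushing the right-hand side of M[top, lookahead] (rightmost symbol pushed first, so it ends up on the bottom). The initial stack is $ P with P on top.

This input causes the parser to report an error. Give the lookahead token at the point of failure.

$

step 1: stack=$ P  input=b c $  — expand P -> T x
step 2: stack=$ x T  input=b c $  — expand T -> b c Q
step 3: stack=$ x Q c b  input=b c $  — match b
step 4: stack=$ x Q c  input=c $  — match c
step 5: stack=$ x Q  input=$  — error: M[Q, $] is empty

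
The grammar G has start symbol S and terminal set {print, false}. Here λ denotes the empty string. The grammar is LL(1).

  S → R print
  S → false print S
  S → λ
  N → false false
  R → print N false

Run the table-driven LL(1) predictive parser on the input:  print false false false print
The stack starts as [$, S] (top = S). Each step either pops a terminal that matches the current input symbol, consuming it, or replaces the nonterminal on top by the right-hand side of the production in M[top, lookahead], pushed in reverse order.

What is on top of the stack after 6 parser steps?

     Stack                      Input                            Action
  1  $ S                        print false false false print $  expand S → R print
  2  $ print R                  print false false false print $  expand R → print N false
  3  $ print false N print      print false false false print $  match print
  4  $ print false N            false false false print $        expand N → false false
  5  $ print false false false  false false false print $        match false
  6  $ print false false        false false print $              match false
Stack after step 6: $ print false (top = false).

false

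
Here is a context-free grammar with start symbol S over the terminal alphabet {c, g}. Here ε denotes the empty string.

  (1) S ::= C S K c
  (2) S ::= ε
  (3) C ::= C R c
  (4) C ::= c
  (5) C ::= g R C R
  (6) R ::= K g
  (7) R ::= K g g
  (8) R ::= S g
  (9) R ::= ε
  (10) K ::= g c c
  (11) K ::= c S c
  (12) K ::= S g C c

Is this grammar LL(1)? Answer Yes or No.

FIRST(S) = {ε, c, g}
FIRST(C) = {c, g}
FIRST(R) = {ε, c, g}
FIRST(K) = {c, g}
FOLLOW(S) = {$, c, g}
FOLLOW(C) = {c, g}
FOLLOW(R) = {c, g}
FOLLOW(K) = {c, g}
Cell M[C, c] receives both C ::= C R c and C ::= c — the grammar is not LL(1).

No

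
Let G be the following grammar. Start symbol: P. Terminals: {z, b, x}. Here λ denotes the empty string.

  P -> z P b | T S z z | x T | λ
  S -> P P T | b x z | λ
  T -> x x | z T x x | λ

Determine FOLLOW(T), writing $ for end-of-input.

FIRST(T): from T->x x we get {x}; from T->z T x x we get {z}; from T->λ we get {λ}. So FIRST(T) = {λ, x, z}.
FIRST(P): from P->z P b we get {z}; from P->T S z z we get {b, x, z}; from P->x T we get {x}; from P->λ we get {λ}. So FIRST(P) = {λ, b, x, z}.
FIRST(S): from S->P P T we get {λ, b, x, z}; from S->b x z we get {b}; from S->λ we get {λ}. So FIRST(S) = {λ, b, x, z}.
FOLLOW(P) includes $ since P is the start symbol.
FOLLOW(S): in P->T S z z, S is followed by z z with FIRST {z}. Thus FOLLOW(S) = {z}.
FOLLOW(P): in P->z P b, P is followed by b with FIRST {b}; in S->P P T (occurrence 1), P is followed by P T with FIRST {λ, b, x, z}; in S->P P T (occurrence 1), the suffix after P is nullable, so FOLLOW(P) ⊇ FOLLOW(S) = {z}; in S->P P T (occurrence 2), P is followed by T with FIRST {λ, x, z}; in S->P P T (occurrence 2), the suffix after P is nullable, so FOLLOW(P) ⊇ FOLLOW(S) = {z}. Thus FOLLOW(P) = {$, b, x, z}.
FOLLOW(T): in P->T S z z, T is followed by S z z with FIRST {b, x, z}; in P->x T, the suffix after T is empty, so FOLLOW(T) ⊇ FOLLOW(P) = {$, b, x, z}; in S->P P T, the suffix after T is empty, so FOLLOW(T) ⊇ FOLLOW(S) = {z}; in T->z T x x, T is followed by x x with FIRST {x}. Thus FOLLOW(T) = {$, b, x, z}.

{$, b, x, z}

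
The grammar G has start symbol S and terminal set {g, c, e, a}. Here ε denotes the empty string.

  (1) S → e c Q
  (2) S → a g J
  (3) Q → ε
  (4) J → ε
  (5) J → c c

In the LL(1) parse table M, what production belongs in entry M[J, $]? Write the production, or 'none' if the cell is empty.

J → ε

FIRST(S): from S→e c Q we get {e}; from S→a g J we get {a}. So FIRST(S) = {a, e}.
FIRST(Q): from Q→ε we get {ε}. So FIRST(Q) = {ε}.
FIRST(J): from J→ε we get {ε}; from J→c c we get {c}. So FIRST(J) = {ε, c}.
FOLLOW(S) includes $ since S is the start symbol.
FOLLOW(S): S appears on no right-hand side. Thus FOLLOW(S) = {$}.
FOLLOW(J): in S→a g J, the suffix after J is empty, so FOLLOW(J) ⊇ FOLLOW(S) = {$}. Thus FOLLOW(J) = {$}.
For J → ε: FIRST(ε) = {ε}, so it goes in M[J, t] for t ∈ {}; since ε ∈ FIRST, also for every t ∈ FOLLOW(J) = {$}.
For J → c c: FIRST(c c) = {c}, so it goes in M[J, t] for t ∈ {c}.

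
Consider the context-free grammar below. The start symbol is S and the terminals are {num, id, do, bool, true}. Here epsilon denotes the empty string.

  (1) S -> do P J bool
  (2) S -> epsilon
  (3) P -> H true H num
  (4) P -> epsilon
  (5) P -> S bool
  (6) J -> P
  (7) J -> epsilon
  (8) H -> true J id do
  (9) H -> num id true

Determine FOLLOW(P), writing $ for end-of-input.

{bool, do, id, num, true}

FIRST(S): from S->do P J bool we get {do}; from S->epsilon we get {epsilon}. So FIRST(S) = {epsilon, do}.
FIRST(H): from H->true J id do we get {true}; from H->num id true we get {num}. So FIRST(H) = {num, true}.
FIRST(P): from P->H true H num we get {num, true}; from P->epsilon we get {epsilon}; from P->S bool we get {bool, do}. So FIRST(P) = {epsilon, bool, do, num, true}.
FIRST(J): from J->P we get {epsilon, bool, do, num, true}; from J->epsilon we get {epsilon}. So FIRST(J) = {epsilon, bool, do, num, true}.
FOLLOW(S) includes $ since S is the start symbol.
FOLLOW(S): in P->S bool, S is followed by bool with FIRST {bool}. Thus FOLLOW(S) = {$, bool}.
FOLLOW(J): in S->do P J bool, J is followed by bool with FIRST {bool}; in H->true J id do, J is followed by id do with FIRST {id}. Thus FOLLOW(J) = {bool, id}.
FOLLOW(P): in S->do P J bool, P is followed by J bool with FIRST {bool, do, num, true}; in J->P, the suffix after P is empty, so FOLLOW(P) ⊇ FOLLOW(J) = {bool, id}. Thus FOLLOW(P) = {bool, do, id, num, true}.
FOLLOW(H): in P->H true H num (occurrence 1), H is followed by true H num with FIRST {true}; in P->H true H num (occurrence 2), H is followed by num with FIRST {num}. Thus FOLLOW(H) = {num, true}.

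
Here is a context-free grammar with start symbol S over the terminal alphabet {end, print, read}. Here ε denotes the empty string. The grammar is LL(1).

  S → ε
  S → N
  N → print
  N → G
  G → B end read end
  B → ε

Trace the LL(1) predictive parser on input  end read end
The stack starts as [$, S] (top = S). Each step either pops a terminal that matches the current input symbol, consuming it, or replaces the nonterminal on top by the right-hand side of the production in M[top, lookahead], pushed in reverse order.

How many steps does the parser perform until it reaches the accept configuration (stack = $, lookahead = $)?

     Stack             Input           Action
  1  $ S               end read end $  expand S → N
  2  $ N               end read end $  expand N → G
  3  $ G               end read end $  expand G → B end read end
  4  $ end read end B  end read end $  expand B → ε
  5  $ end read end    end read end $  match end
  6  $ end read        read end $      match read
  7  $ end             end $           match end
Accept reached after 7 steps.

7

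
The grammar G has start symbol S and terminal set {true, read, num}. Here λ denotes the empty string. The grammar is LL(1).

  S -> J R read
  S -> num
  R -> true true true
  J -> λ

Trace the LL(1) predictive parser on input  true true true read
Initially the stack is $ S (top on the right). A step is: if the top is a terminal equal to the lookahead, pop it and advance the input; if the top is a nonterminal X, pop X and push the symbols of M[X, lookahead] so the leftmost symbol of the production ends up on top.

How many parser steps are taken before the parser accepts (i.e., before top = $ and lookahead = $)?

7

     Stack                  Input                  Action
  1  $ S                    true true true read $  expand S -> J R read
  2  $ read R J             true true true read $  expand J -> λ
  3  $ read R               true true true read $  expand R -> true true true
  4  $ read true true true  true true true read $  match true
  5  $ read true true       true true read $       match true
  6  $ read true            true read $            match true
  7  $ read                 read $                 match read
Accept reached after 7 steps.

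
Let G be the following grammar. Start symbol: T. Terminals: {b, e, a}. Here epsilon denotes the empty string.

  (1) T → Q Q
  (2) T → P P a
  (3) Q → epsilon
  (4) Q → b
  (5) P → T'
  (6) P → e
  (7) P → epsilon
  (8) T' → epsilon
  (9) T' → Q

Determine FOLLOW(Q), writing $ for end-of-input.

FIRST(Q) = {epsilon, b}
FIRST(T') = {epsilon, b}  (via Q)
FIRST(P) = {epsilon, b, e}  (via T')
FIRST(T) = {epsilon, a, b, e}  (via Q Q, P P a)
FOLLOW(T) includes $ since T is the start symbol.
FOLLOW(T): T appears on no right-hand side. Thus FOLLOW(T) = {$}.
FOLLOW(P): in T→P P a (occurrence 1), P is followed by P a with FIRST {a, b, e}; in T→P P a (occurrence 2), P is followed by a with FIRST {a}. Thus FOLLOW(P) = {a, b, e}.
FOLLOW(T'): in P→T', the suffix after T' is empty, so FOLLOW(T') ⊇ FOLLOW(P) = {a, b, e}. Thus FOLLOW(T') = {a, b, e}.
FOLLOW(Q): in T→Q Q (occurrence 1), Q is followed by Q with FIRST {epsilon, b}; in T→Q Q (occurrence 1), the suffix after Q is nullable, so FOLLOW(Q) ⊇ FOLLOW(T) = {$}; in T→Q Q (occurrence 2), the suffix after Q is empty, so FOLLOW(Q) ⊇ FOLLOW(T) = {$}; in T'→Q, the suffix after Q is empty, so FOLLOW(Q) ⊇ FOLLOW(T') = {a, b, e}. Thus FOLLOW(Q) = {$, a, b, e}.

{$, a, b, e}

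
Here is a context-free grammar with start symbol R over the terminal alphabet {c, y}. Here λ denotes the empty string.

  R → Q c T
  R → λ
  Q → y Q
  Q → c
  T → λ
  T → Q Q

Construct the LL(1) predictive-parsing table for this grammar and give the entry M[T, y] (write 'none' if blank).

T → Q Q

FIRST(Q): from Q→y Q we get {y}; from Q→c we get {c}. So FIRST(Q) = {c, y}.
FIRST(R): from R→Q c T we get {c, y}; from R→λ we get {λ}. So FIRST(R) = {λ, c, y}.
FIRST(T): from T→λ we get {λ}; from T→Q Q we get {c, y}. So FIRST(T) = {λ, c, y}.
FOLLOW(R) includes $ since R is the start symbol.
FOLLOW(R): R appears on no right-hand side. Thus FOLLOW(R) = {$}.
FOLLOW(T): in R→Q c T, the suffix after T is empty, so FOLLOW(T) ⊇ FOLLOW(R) = {$}. Thus FOLLOW(T) = {$}.
For T → λ: FIRST(λ) = {λ}, so it goes in M[T, t] for t ∈ {}; since λ ∈ FIRST, also for every t ∈ FOLLOW(T) = {$}.
For T → Q Q: FIRST(Q Q) = {c, y}, so it goes in M[T, t] for t ∈ {c, y}.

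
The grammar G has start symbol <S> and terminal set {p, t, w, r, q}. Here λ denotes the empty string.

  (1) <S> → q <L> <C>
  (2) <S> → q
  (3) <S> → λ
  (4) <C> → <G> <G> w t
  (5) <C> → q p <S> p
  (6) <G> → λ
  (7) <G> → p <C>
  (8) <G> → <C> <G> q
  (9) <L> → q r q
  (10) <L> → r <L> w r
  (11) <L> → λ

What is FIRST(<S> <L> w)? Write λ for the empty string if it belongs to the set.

{q, r, w}

FIRST(<S>) = {λ, q}
FIRST(<L>) = {λ, q, r}
FIRST(<C>) = {p, q, w}  (via <G> <G> w t)
FIRST(<G>) = {λ, p, q, w}  (via <C> <G> q)
FIRST(<S> <L> w): take FIRST of each symbol in turn, carrying on past any symbol whose FIRST contains λ; result {q, r, w}.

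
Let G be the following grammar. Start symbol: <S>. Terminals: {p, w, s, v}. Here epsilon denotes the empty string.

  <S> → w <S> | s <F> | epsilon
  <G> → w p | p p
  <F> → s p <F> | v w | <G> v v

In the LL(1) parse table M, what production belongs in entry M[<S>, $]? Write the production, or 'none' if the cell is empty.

<S> → epsilon

FIRST(<S>) = {epsilon, s, w}
FIRST(<G>) = {p, w}
FIRST(<F>) = {p, s, v, w}  (via <G> v v)
FOLLOW(<S>) includes $ since <S> is the start symbol.
FOLLOW(<S>): in <S>→w <S>, the suffix after <S> is empty (adds nothing new). Thus FOLLOW(<S>) = {$}.
For <S> → w <S>: FIRST(w <S>) = {w}, so it goes in M[<S>, t] for t ∈ {w}.
For <S> → s <F>: FIRST(s <F>) = {s}, so it goes in M[<S>, t] for t ∈ {s}.
For <S> → epsilon: FIRST(epsilon) = {epsilon}, so it goes in M[<S>, t] for t ∈ {}; since epsilon ∈ FIRST, also for every t ∈ FOLLOW(<S>) = {$}.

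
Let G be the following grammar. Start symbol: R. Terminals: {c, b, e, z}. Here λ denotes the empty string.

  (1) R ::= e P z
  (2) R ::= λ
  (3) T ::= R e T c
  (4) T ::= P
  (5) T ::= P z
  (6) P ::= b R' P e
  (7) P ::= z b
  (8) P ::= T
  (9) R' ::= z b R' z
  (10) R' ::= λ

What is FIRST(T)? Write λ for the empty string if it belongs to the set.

FIRST(R) = {λ, e}
FIRST(R') = {λ, z}
FIRST(T) = {b, e, z}  (via R e T c, P, P z)
FIRST(P) = {b, e, z}  (via T)

{b, e, z}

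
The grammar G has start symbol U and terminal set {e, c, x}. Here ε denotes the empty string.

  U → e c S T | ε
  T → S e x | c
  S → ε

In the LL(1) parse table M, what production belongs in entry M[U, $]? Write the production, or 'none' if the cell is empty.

FIRST(U) = {ε, e}
FIRST(S) = {ε}
FIRST(T) = {c, e}  (via S e x)
FOLLOW(U) includes $ since U is the start symbol.
FOLLOW(U): U appears on no right-hand side. Thus FOLLOW(U) = {$}.
For U → e c S T: FIRST(e c S T) = {e}, so it goes in M[U, t] for t ∈ {e}.
For U → ε: FIRST(ε) = {ε}, so it goes in M[U, t] for t ∈ {}; since ε ∈ FIRST, also for every t ∈ FOLLOW(U) = {$}.

U → ε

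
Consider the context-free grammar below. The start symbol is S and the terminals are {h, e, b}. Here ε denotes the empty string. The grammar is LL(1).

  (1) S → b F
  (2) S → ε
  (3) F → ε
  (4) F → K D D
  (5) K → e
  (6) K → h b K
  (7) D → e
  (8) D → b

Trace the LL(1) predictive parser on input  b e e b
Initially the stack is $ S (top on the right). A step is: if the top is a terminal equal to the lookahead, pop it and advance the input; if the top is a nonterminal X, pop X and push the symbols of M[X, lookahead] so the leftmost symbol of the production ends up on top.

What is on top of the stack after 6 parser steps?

e

step 1: stack=$ S  input=b e e b $  — expand S → b F
step 2: stack=$ F b  input=b e e b $  — match b
step 3: stack=$ F  input=e e b $  — expand F → K D D
step 4: stack=$ D D K  input=e e b $  — expand K → e
step 5: stack=$ D D e  input=e e b $  — match e
step 6: stack=$ D D  input=e b $  — expand D → e
Stack after step 6: $ D e (top = e).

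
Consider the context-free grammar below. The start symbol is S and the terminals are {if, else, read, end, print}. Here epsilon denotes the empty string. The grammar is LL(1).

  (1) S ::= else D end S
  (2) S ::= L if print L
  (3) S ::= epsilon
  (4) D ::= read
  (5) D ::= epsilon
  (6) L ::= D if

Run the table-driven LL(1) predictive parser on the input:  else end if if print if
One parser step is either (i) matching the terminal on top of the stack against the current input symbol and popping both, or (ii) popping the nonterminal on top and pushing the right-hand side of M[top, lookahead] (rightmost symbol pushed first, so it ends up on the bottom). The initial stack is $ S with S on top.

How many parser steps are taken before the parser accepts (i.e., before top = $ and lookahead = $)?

13

      Stack              Input                      Action
   1  $ S                else end if if print if $  expand S ::= else D end S
   2  $ S end D else     else end if if print if $  match else
   3  $ S end D          end if if print if $       expand D ::= epsilon
   4  $ S end            end if if print if $       match end
   5  $ S                if if print if $           expand S ::= L if print L
   6  $ L print if L     if if print if $           expand L ::= D if
   7  $ L print if if D  if if print if $           expand D ::= epsilon
   8  $ L print if if    if if print if $           match if
   9  $ L print if       if print if $              match if
  10  $ L print          print if $                 match print
  11  $ L                if $                       expand L ::= D if
  12  $ if D             if $                       expand D ::= epsilon
  13  $ if               if $                       match if
Accept reached after 13 steps.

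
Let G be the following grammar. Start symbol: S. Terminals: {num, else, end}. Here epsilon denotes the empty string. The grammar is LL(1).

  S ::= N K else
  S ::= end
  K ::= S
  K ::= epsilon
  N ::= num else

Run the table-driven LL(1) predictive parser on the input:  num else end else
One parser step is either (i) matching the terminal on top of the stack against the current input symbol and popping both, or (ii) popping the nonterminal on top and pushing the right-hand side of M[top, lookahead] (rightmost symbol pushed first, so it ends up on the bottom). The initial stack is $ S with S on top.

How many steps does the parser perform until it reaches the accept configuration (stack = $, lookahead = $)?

8

     Stack              Input                Action
  1  $ S                num else end else $  expand S ::= N K else
  2  $ else K N         num else end else $  expand N ::= num else
  3  $ else K else num  num else end else $  match num
  4  $ else K else      else end else $      match else
  5  $ else K           end else $           expand K ::= S
  6  $ else S           end else $           expand S ::= end
  7  $ else end         end else $           match end
  8  $ else             else $               match else
Accept reached after 8 steps.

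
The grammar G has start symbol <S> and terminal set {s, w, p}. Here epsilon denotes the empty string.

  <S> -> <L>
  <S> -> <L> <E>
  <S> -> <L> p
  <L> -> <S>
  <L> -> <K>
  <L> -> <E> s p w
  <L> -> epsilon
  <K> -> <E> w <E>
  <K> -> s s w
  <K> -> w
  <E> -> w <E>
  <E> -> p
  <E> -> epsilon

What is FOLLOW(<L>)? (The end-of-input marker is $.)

FIRST(<E>) = {epsilon, p, w}
FIRST(<K>) = {p, s, w}  (via <E> w <E>)
FIRST(<S>) = {epsilon, p, s, w}  (via <L>, <L> <E>, <L> p)
FIRST(<L>) = {epsilon, p, s, w}  (via <S>, <K>, <E> s p w)
FOLLOW(<S>) includes $ since <S> is the start symbol.
FOLLOW(<S>): in <L>-><S>, the suffix after <S> is empty, so FOLLOW(<S>) ⊇ FOLLOW(<L>) = {$, p, w}. Thus FOLLOW(<S>) = {$, p, w}.
FOLLOW(<L>): in <S>-><L>, the suffix after <L> is empty, so FOLLOW(<L>) ⊇ FOLLOW(<S>) = {$, p, w}; in <S>-><L> <E>, <L> is followed by <E> with FIRST {epsilon, p, w}; in <S>-><L> <E>, the suffix after <L> is nullable, so FOLLOW(<L>) ⊇ FOLLOW(<S>) = {$, p, w}; in <S>-><L> p, <L> is followed by p with FIRST {p}. Thus FOLLOW(<L>) = {$, p, w}.
FOLLOW(<K>): in <L>-><K>, the suffix after <K> is empty, so FOLLOW(<K>) ⊇ FOLLOW(<L>) = {$, p, w}. Thus FOLLOW(<K>) = {$, p, w}.
FOLLOW(<E>): in <S>-><L> <E>, the suffix after <E> is empty, so FOLLOW(<E>) ⊇ FOLLOW(<S>) = {$, p, w}; in <L>-><E> s p w, <E> is followed by s p w with FIRST {s}; in <K>-><E> w <E> (occurrence 1), <E> is followed by w <E> with FIRST {w}; in <K>-><E> w <E> (occurrence 2), the suffix after <E> is empty, so FOLLOW(<E>) ⊇ FOLLOW(<K>) = {$, p, w}; in <E>->w <E>, the suffix after <E> is empty (adds nothing new). Thus FOLLOW(<E>) = {$, p, s, w}.

{$, p, w}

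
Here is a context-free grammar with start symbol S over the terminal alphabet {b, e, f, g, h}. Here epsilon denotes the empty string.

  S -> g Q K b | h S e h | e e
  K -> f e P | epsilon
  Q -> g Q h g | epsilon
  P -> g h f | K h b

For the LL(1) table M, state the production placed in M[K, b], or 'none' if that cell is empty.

K -> epsilon

FIRST(S) = {e, g, h}
FIRST(K) = {epsilon, f}
FIRST(Q) = {epsilon, g}
FIRST(P) = {f, g, h}  (via K h b)
FOLLOW(S) includes $ since S is the start symbol.
FOLLOW(K): in S->g Q K b, K is followed by b with FIRST {b}; in P->K h b, K is followed by h b with FIRST {h}. Thus FOLLOW(K) = {b, h}.
For K -> f e P: FIRST(f e P) = {f}, so it goes in M[K, t] for t ∈ {f}.
For K -> epsilon: FIRST(epsilon) = {epsilon}, so it goes in M[K, t] for t ∈ {}; since epsilon ∈ FIRST, also for every t ∈ FOLLOW(K) = {b, h}.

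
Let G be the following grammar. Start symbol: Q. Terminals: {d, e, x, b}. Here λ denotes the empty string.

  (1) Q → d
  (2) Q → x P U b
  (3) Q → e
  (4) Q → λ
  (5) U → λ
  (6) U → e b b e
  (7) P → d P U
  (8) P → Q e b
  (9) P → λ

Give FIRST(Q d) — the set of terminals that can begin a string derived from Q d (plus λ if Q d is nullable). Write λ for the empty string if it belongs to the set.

FIRST(Q): from Q→d we get {d}; from Q→x P U b we get {x}; from Q→e we get {e}; from Q→λ we get {λ}. So FIRST(Q) = {λ, d, e, x}.
FIRST(U): from U→λ we get {λ}; from U→e b b e we get {e}. So FIRST(U) = {λ, e}.
FIRST(P): from P→d P U we get {d}; from P→Q e b we get {d, e, x}; from P→λ we get {λ}. So FIRST(P) = {λ, d, e, x}.
FIRST(Q d): take FIRST of each symbol in turn, carrying on past any symbol whose FIRST contains λ; result {d, e, x}.

{d, e, x}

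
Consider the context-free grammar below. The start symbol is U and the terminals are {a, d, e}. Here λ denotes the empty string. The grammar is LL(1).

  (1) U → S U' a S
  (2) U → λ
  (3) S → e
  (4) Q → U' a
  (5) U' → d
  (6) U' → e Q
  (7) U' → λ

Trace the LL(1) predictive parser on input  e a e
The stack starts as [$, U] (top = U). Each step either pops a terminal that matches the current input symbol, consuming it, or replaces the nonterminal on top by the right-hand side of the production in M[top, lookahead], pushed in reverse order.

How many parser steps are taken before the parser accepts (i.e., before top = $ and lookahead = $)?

     Stack       Input    Action
  1  $ U         e a e $  expand U → S U' a S
  2  $ S a U' S  e a e $  expand S → e
  3  $ S a U' e  e a e $  match e
  4  $ S a U'    a e $    expand U' → λ
  5  $ S a       a e $    match a
  6  $ S         e $      expand S → e
  7  $ e         e $      match e
Accept reached after 7 steps.

7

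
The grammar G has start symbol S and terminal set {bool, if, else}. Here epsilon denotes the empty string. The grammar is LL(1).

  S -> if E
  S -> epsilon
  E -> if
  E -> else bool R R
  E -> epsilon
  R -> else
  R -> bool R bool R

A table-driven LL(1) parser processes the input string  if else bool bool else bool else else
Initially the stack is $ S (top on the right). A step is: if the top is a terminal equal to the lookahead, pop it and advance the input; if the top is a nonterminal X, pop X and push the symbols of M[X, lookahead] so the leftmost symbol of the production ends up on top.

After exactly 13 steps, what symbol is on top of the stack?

step 1: stack=$ S  input=if else bool bool else bool else else $  — expand S -> if E
step 2: stack=$ E if  input=if else bool bool else bool else else $  — match if
step 3: stack=$ E  input=else bool bool else bool else else $  — expand E -> else bool R R
step 4: stack=$ R R bool else  input=else bool bool else bool else else $  — match else
step 5: stack=$ R R bool  input=bool bool else bool else else $  — match bool
step 6: stack=$ R R  input=bool else bool else else $  — expand R -> bool R bool R
step 7: stack=$ R R bool R bool  input=bool else bool else else $  — match bool
step 8: stack=$ R R bool R  input=else bool else else $  — expand R -> else
step 9: stack=$ R R bool else  input=else bool else else $  — match else
step 10: stack=$ R R bool  input=bool else else $  — match bool
step 11: stack=$ R R  input=else else $  — expand R -> else
step 12: stack=$ R else  input=else else $  — match else
step 13: stack=$ R  input=else $  — expand R -> else
Stack after step 13: $ else (top = else).

else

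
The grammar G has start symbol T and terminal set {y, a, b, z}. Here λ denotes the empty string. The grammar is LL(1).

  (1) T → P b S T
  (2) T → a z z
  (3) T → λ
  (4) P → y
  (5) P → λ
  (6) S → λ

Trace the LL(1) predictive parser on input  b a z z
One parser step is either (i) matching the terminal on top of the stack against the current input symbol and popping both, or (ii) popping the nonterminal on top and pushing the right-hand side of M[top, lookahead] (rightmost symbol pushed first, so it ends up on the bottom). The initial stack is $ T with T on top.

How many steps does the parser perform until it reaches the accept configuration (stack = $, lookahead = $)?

8

     Stack      Input      Action
  1  $ T        b a z z $  expand T → P b S T
  2  $ T S b P  b a z z $  expand P → λ
  3  $ T S b    b a z z $  match b
  4  $ T S      a z z $    expand S → λ
  5  $ T        a z z $    expand T → a z z
  6  $ z z a    a z z $    match a
  7  $ z z      z z $      match z
  8  $ z        z $        match z
Accept reached after 8 steps.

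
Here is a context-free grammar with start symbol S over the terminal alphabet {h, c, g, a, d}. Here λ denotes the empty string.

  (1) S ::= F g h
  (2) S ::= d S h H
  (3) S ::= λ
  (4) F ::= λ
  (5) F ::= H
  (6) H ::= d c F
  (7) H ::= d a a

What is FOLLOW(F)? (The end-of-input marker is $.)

FIRST(H): from H::=d c F we get {d}; from H::=d a a we get {d}. So FIRST(H) = {d}.
FIRST(F): from F::=λ we get {λ}; from F::=H we get {d}. So FIRST(F) = {λ, d}.
FIRST(S): from S::=F g h we get {d, g}; from S::=d S h H we get {d}; from S::=λ we get {λ}. So FIRST(S) = {λ, d, g}.
FOLLOW(S) includes $ since S is the start symbol.
FOLLOW(S): in S::=d S h H, S is followed by h H with FIRST {h}. Thus FOLLOW(S) = {$, h}.
FOLLOW(F): in S::=F g h, F is followed by g h with FIRST {g}; in H::=d c F, the suffix after F is empty, so FOLLOW(F) ⊇ FOLLOW(H) = {$, g, h}. Thus FOLLOW(F) = {$, g, h}.
FOLLOW(H): in S::=d S h H, the suffix after H is empty, so FOLLOW(H) ⊇ FOLLOW(S) = {$, h}; in F::=H, the suffix after H is empty, so FOLLOW(H) ⊇ FOLLOW(F) = {$, g, h}. Thus FOLLOW(H) = {$, g, h}.

{$, g, h}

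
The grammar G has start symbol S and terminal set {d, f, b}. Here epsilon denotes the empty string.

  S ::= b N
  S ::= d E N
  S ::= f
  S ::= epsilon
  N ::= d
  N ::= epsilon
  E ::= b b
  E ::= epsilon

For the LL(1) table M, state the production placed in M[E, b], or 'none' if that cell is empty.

E ::= b b

FIRST(S): from S::=b N we get {b}; from S::=d E N we get {d}; from S::=f we get {f}; from S::=epsilon we get {epsilon}. So FIRST(S) = {epsilon, b, d, f}.
FIRST(N): from N::=d we get {d}; from N::=epsilon we get {epsilon}. So FIRST(N) = {epsilon, d}.
FIRST(E): from E::=b b we get {b}; from E::=epsilon we get {epsilon}. So FIRST(E) = {epsilon, b}.
FOLLOW(S) includes $ since S is the start symbol.
FOLLOW(S): S appears on no right-hand side. Thus FOLLOW(S) = {$}.
FOLLOW(E): in S::=d E N, E is followed by N with FIRST {epsilon, d}; in S::=d E N, the suffix after E is nullable, so FOLLOW(E) ⊇ FOLLOW(S) = {$}. Thus FOLLOW(E) = {$, d}.
For E ::= b b: FIRST(b b) = {b}, so it goes in M[E, t] for t ∈ {b}.
For E ::= epsilon: FIRST(epsilon) = {epsilon}, so it goes in M[E, t] for t ∈ {}; since epsilon ∈ FIRST, also for every t ∈ FOLLOW(E) = {$, d}.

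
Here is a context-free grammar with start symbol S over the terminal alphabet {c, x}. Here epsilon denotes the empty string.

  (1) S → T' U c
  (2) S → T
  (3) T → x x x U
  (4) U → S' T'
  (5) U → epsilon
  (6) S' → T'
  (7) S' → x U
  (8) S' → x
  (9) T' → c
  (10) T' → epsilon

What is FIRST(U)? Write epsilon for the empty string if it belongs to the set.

{epsilon, c, x}

FIRST(T) = {x}
FIRST(T') = {epsilon, c}
FIRST(S') = {epsilon, c, x}  (via T')
FIRST(U) = {epsilon, c, x}  (via S' T')
FIRST(S) = {c, x}  (via T' U c, T)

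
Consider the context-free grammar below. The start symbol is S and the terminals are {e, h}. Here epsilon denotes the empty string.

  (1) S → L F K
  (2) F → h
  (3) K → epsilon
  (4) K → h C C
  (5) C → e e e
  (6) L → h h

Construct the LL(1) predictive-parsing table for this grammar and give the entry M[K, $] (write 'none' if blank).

K → epsilon

FIRST(F) = {h}
FIRST(K) = {epsilon, h}
FIRST(C) = {e}
FIRST(L) = {h}
FIRST(S) = {h}  (via L F K)
FOLLOW(S) includes $ since S is the start symbol.
FOLLOW(S): S appears on no right-hand side. Thus FOLLOW(S) = {$}.
FOLLOW(K): in S→L F K, the suffix after K is empty, so FOLLOW(K) ⊇ FOLLOW(S) = {$}. Thus FOLLOW(K) = {$}.
For K → epsilon: FIRST(epsilon) = {epsilon}, so it goes in M[K, t] for t ∈ {}; since epsilon ∈ FIRST, also for every t ∈ FOLLOW(K) = {$}.
For K → h C C: FIRST(h C C) = {h}, so it goes in M[K, t] for t ∈ {h}.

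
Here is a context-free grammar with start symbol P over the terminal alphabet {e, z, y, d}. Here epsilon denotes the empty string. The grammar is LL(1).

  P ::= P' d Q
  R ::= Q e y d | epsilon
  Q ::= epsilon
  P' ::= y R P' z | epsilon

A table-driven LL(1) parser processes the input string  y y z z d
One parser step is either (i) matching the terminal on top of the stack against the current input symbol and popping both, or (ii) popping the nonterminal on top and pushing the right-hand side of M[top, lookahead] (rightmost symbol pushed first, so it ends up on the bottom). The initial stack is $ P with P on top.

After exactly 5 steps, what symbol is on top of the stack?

step 1: stack=$ P  input=y y z z d $  — expand P ::= P' d Q
step 2: stack=$ Q d P'  input=y y z z d $  — expand P' ::= y R P' z
step 3: stack=$ Q d z P' R y  input=y y z z d $  — match y
step 4: stack=$ Q d z P' R  input=y z z d $  — expand R ::= epsilon
step 5: stack=$ Q d z P'  input=y z z d $  — expand P' ::= y R P' z
Stack after step 5: $ Q d z z P' R y (top = y).

y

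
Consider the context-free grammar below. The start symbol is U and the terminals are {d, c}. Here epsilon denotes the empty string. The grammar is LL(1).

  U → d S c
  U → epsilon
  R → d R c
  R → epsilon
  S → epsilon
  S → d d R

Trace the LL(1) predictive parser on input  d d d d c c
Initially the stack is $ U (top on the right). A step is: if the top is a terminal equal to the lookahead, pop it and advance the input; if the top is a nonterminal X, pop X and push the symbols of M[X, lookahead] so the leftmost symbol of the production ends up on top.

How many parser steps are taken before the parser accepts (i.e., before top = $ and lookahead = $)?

      Stack      Input          Action
   1  $ U        d d d d c c $  expand U → d S c
   2  $ c S d    d d d d c c $  match d
   3  $ c S      d d d c c $    expand S → d d R
   4  $ c R d d  d d d c c $    match d
   5  $ c R d    d d c c $      match d
   6  $ c R      d c c $        expand R → d R c
   7  $ c c R d  d c c $        match d
   8  $ c c R    c c $          expand R → epsilon
   9  $ c c      c c $          match c
  10  $ c        c $            match c
Accept reached after 10 steps.

10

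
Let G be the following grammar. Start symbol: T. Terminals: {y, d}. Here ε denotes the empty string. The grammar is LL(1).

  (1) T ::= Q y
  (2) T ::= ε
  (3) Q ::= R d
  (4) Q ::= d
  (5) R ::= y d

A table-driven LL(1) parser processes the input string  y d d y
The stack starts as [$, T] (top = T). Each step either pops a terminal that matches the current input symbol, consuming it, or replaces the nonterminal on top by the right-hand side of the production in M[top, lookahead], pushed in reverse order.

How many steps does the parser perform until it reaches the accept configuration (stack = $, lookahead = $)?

     Stack      Input      Action
  1  $ T        y d d y $  expand T ::= Q y
  2  $ y Q      y d d y $  expand Q ::= R d
  3  $ y d R    y d d y $  expand R ::= y d
  4  $ y d d y  y d d y $  match y
  5  $ y d d    d d y $    match d
  6  $ y d      d y $      match d
  7  $ y        y $        match y
Accept reached after 7 steps.

7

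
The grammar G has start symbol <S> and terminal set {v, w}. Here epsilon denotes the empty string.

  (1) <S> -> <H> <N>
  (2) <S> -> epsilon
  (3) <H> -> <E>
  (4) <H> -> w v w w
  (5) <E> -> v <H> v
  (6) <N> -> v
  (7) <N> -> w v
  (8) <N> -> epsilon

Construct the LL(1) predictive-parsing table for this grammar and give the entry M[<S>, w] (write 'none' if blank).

<S> -> <H> <N>

FIRST(<E>): from <E>->v <H> v we get {v}. So FIRST(<E>) = {v}.
FIRST(<N>): from <N>->v we get {v}; from <N>->w v we get {w}; from <N>->epsilon we get {epsilon}. So FIRST(<N>) = {epsilon, v, w}.
FIRST(<H>): from <H>-><E> we get {v}; from <H>->w v w w we get {w}. So FIRST(<H>) = {v, w}.
FIRST(<S>): from <S>-><H> <N> we get {v, w}; from <S>->epsilon we get {epsilon}. So FIRST(<S>) = {epsilon, v, w}.
FOLLOW(<S>) includes $ since <S> is the start symbol.
FOLLOW(<S>): <S> appears on no right-hand side. Thus FOLLOW(<S>) = {$}.
For <S> -> <H> <N>: FIRST(<H> <N>) = {v, w}, so it goes in M[<S>, t] for t ∈ {v, w}.
For <S> -> epsilon: FIRST(epsilon) = {epsilon}, so it goes in M[<S>, t] for t ∈ {}; since epsilon ∈ FIRST, also for every t ∈ FOLLOW(<S>) = {$}.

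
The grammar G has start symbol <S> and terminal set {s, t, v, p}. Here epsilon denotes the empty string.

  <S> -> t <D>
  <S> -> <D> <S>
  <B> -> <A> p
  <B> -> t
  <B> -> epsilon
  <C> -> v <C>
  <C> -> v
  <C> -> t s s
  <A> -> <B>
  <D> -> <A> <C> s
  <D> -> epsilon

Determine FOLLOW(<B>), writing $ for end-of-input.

FIRST(<C>): from <C>->v <C> we get {v}; from <C>->v we get {v}; from <C>->t s s we get {t}. So FIRST(<C>) = {t, v}.
FIRST(<S>): from <S>->t <D> we get {t}; from <S>-><D> <S> we get {p, t, v}. So FIRST(<S>) = {p, t, v}.
FIRST(<B>): from <B>-><A> p we get {p, t}; from <B>->t we get {t}; from <B>->epsilon we get {epsilon}. So FIRST(<B>) = {epsilon, p, t}.
FIRST(<A>): from <A>-><B> we get {epsilon, p, t}. So FIRST(<A>) = {epsilon, p, t}.
FIRST(<D>): from <D>-><A> <C> s we get {p, t, v}; from <D>->epsilon we get {epsilon}. So FIRST(<D>) = {epsilon, p, t, v}.
FOLLOW(<S>) includes $ since <S> is the start symbol.
FOLLOW(<S>): in <S>-><D> <S>, the suffix after <S> is empty (adds nothing new). Thus FOLLOW(<S>) = {$}.
FOLLOW(<C>): in <C>->v <C>, the suffix after <C> is empty (adds nothing new); in <D>-><A> <C> s, <C> is followed by s with FIRST {s}. Thus FOLLOW(<C>) = {s}.
FOLLOW(<A>): in <B>-><A> p, <A> is followed by p with FIRST {p}; in <D>-><A> <C> s, <A> is followed by <C> s with FIRST {t, v}. Thus FOLLOW(<A>) = {p, t, v}.
FOLLOW(<B>): in <A>-><B>, the suffix after <B> is empty, so FOLLOW(<B>) ⊇ FOLLOW(<A>) = {p, t, v}. Thus FOLLOW(<B>) = {p, t, v}.
FOLLOW(<D>): in <S>->t <D>, the suffix after <D> is empty, so FOLLOW(<D>) ⊇ FOLLOW(<S>) = {$}; in <S>-><D> <S>, <D> is followed by <S> with FIRST {p, t, v}. Thus FOLLOW(<D>) = {$, p, t, v}.

{p, t, v}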